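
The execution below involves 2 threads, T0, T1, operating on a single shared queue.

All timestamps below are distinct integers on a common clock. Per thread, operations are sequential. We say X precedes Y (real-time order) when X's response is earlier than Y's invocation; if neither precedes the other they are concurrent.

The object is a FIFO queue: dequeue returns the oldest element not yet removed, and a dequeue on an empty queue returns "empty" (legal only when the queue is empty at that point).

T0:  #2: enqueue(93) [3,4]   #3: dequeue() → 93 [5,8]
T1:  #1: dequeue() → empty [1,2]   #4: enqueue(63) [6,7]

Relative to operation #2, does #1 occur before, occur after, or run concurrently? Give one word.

before

#1 spans [1,2], #2 spans [3,4]
resp(#1)=2 < inv(#2)=3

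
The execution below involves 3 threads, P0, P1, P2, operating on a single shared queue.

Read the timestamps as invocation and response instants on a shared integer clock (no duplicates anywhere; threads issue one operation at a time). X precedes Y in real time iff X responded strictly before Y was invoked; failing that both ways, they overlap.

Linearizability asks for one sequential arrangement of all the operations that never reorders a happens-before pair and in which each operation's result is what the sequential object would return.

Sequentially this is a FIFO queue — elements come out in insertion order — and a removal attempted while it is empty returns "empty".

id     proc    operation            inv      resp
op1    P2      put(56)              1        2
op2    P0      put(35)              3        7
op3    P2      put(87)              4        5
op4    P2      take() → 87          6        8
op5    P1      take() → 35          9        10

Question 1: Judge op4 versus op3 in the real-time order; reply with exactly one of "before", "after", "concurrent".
Answer: after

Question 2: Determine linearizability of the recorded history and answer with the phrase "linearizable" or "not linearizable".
already the first 8 events (up to op4's response at time 8) admit no linearization; the first 7 still do
real-time-consistent orders of the 4 completed operations: 3 — all fail the queue replay
for example op1, op2, op3, op4 fails at step 4: op4 take() → 87 is not legal there
for example op1, op3, op2, op4 fails at step 4: op4 take() → 87 is not legal there

not linearizable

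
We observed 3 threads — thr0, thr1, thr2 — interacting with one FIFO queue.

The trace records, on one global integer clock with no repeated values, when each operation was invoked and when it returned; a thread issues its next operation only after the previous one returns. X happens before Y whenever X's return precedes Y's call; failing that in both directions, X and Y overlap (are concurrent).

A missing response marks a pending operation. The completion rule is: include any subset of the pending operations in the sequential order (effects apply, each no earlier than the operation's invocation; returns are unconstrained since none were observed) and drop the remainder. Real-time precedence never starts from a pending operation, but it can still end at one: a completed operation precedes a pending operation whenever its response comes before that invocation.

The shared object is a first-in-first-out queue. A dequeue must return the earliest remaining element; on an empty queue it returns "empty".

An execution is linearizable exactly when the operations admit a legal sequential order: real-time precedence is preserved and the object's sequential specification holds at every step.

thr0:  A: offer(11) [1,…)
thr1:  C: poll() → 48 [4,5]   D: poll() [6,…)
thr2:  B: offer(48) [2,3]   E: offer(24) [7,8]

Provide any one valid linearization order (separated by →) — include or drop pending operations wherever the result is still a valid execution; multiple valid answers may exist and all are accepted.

B → A → C → D → E

step 1: B offer(48) — queue <48>
step 2: A offer(11) (pending, included) — queue <48,11>
step 3: C poll() → 48 — queue <11>
step 4: D poll() (pending, included) — queue <>
step 5: E offer(24) — queue <24>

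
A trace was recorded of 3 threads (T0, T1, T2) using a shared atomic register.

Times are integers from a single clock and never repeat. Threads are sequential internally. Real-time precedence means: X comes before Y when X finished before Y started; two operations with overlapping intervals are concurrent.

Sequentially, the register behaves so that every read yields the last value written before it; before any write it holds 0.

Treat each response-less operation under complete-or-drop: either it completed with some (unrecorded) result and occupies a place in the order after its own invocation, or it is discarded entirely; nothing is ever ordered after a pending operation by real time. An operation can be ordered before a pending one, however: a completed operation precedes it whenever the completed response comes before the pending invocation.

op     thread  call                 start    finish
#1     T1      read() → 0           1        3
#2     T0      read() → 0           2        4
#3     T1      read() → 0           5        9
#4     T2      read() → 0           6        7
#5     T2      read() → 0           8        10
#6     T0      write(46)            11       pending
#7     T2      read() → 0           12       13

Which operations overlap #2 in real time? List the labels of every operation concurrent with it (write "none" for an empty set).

#1

concurrent with #2 ([2,4]): every op whose interval crosses 2..4
#1 [1,3]: concurrent
#3 [5,9]: after
#4 [6,7]: after
#5 [8,10]: after
#6 [11,…): after
#7 [12,13]: after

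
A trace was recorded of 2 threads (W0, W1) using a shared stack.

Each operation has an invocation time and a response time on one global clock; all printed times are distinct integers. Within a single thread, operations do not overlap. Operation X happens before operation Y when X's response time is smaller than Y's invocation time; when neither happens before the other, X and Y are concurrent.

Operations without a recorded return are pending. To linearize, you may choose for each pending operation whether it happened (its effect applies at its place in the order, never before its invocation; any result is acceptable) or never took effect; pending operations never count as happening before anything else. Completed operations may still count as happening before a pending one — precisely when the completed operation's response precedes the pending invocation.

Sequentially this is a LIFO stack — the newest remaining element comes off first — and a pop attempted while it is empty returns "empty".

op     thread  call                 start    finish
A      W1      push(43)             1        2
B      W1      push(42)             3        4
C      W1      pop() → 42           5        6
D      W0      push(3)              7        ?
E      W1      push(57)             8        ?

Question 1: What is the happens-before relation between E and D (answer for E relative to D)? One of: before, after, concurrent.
E spans [8,…), D spans [7,…)
the intervals overlap in both directions

concurrent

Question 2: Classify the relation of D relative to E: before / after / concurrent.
D spans [7,…), E spans [8,…)
the intervals overlap in both directions

concurrent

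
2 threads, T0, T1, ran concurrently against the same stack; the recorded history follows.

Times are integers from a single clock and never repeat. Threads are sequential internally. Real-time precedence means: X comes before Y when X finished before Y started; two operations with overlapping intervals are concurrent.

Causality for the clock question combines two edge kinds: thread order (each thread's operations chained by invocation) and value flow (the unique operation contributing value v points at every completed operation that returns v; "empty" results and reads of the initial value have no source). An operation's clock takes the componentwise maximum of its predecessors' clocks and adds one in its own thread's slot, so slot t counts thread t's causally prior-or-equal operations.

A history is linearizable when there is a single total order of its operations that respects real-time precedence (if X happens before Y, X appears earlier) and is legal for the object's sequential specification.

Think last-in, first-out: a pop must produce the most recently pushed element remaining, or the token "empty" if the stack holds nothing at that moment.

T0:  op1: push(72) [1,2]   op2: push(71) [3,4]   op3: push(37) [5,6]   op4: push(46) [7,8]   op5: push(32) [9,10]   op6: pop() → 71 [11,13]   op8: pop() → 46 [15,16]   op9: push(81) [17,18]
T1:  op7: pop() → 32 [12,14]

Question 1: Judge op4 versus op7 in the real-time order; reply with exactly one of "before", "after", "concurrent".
op4 spans [7,8], op7 spans [12,14]
resp(op4)=8 < inv(op7)=12

before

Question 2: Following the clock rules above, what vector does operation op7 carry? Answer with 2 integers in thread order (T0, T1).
op1 (invocation 1): nothing precedes it; T0's component alone gives (1, 0)
op2, invoked 3, takes VC(op1)=(1, 0) under max, adds 1 for T0 → (2, 0)
op3, invoked 5, takes VC(op2)=(2, 0) under max, adds 1 for T0 → (3, 0)
op4, invoked 7, takes VC(op3)=(3, 0) under max, adds 1 for T0 → (4, 0)
op5, invoked 9, takes VC(op4)=(4, 0) under max, adds 1 for T0 → (5, 0)
op7, invoked 12, takes VC(op5)=(5, 0) under max, adds 1 for T1 → (5, 1)
op6, invoked 11, takes VC(op2)=(2, 0), VC(op5)=(5, 0) under max, adds 1 for T0 → (6, 0)
op8, invoked 15, takes VC(op4)=(4, 0), VC(op6)=(6, 0) under max, adds 1 for T0 → (7, 0)
op9, invoked 17, takes VC(op8)=(7, 0) under max, adds 1 for T0 → (8, 0)
target: VC(op7) = (5, 1)

(5, 1)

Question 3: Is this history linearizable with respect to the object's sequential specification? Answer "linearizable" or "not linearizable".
cut after 12 events: linearizable; cut after 13 events (op6 responds, time 13): not linearizable
exhaustive check: the 6 completed stack ops admit one real-time order; illegal
no completion choice of the 1 pending operation (op7) rescues it — every subset was tried
take op1, op2, op3, op4, op5, op6 (pending dropped): step 6 already fails, because op6 pop() → 71 cannot occur there

not linearizable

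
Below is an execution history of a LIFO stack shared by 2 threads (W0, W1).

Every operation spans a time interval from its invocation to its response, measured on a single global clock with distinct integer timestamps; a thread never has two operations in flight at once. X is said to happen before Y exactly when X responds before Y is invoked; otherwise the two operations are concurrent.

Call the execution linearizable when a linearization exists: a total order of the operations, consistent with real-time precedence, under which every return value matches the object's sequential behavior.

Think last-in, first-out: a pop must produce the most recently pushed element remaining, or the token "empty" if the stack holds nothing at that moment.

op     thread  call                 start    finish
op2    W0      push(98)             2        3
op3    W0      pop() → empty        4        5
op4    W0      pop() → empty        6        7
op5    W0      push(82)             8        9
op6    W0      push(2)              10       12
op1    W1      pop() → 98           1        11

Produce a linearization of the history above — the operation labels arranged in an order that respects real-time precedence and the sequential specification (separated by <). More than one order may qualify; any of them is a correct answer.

op2 < op1 < op3 < op4 < op5 < op6

after step 1 (op2 push(98)): stack <98>
after step 2 (op1 pop() → 98): stack <>
after step 3 (op3 pop() → empty): stack <>
after step 4 (op4 pop() → empty): stack <>
after step 5 (op5 push(82)): stack <82>
after step 6 (op6 push(2)): stack <82,2>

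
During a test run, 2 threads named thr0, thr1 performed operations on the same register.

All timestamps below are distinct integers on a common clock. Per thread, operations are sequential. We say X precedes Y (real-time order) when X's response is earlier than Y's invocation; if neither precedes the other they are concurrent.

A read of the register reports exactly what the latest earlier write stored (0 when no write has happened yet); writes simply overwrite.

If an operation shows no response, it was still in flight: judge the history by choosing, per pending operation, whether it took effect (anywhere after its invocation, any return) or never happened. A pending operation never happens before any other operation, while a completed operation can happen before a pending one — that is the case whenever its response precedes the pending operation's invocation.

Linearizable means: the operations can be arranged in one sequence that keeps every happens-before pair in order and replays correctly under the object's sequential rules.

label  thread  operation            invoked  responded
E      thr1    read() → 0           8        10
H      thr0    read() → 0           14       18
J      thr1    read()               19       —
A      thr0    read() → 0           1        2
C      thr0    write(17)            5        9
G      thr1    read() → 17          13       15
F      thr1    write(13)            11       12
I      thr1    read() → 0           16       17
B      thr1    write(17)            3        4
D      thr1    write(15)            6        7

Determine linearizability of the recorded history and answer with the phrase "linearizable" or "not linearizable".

not linearizable

events 1..9 are fine; event 10 — the response of E at time 10 — makes the prefix non-linearizable
3 orders of the 5 completed register ops respect real time; none is legal
e.g. A, B, C, D, E: illegal at step 5, since E read() → 0 cannot apply there
e.g. A, B, D, C, E: illegal at step 5, since E read() → 0 cannot apply there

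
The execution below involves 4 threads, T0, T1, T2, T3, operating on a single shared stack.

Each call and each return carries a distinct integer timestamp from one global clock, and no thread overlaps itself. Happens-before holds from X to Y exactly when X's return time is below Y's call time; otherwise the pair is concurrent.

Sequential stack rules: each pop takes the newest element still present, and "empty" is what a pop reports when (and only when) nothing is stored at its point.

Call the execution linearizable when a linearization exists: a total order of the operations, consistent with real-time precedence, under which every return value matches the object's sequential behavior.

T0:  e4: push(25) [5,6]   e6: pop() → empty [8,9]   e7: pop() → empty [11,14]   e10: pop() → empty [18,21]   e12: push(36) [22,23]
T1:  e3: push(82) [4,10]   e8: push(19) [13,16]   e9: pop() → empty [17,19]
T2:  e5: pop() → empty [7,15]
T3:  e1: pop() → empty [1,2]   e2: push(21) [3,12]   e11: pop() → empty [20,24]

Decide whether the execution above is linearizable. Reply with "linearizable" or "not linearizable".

not linearizable

the violation lands at event 14, e7's response at time 14: events 1..13 linearize, events 1..14 do not
no legal order exists: 15 real-time-consistent candidates over 6 completed stack operations, all rejected
every completion of the 2 pending operations (e5, e8) was checked; none linearizes
one such order, e1, e2, e3, e4, e6, e7 (pending dropped), breaks at step 5 where e6 pop() → empty is illegal
one such order, e1, e2, e4, e3, e6, e7 (pending dropped), breaks at step 5 where e6 pop() → empty is illegal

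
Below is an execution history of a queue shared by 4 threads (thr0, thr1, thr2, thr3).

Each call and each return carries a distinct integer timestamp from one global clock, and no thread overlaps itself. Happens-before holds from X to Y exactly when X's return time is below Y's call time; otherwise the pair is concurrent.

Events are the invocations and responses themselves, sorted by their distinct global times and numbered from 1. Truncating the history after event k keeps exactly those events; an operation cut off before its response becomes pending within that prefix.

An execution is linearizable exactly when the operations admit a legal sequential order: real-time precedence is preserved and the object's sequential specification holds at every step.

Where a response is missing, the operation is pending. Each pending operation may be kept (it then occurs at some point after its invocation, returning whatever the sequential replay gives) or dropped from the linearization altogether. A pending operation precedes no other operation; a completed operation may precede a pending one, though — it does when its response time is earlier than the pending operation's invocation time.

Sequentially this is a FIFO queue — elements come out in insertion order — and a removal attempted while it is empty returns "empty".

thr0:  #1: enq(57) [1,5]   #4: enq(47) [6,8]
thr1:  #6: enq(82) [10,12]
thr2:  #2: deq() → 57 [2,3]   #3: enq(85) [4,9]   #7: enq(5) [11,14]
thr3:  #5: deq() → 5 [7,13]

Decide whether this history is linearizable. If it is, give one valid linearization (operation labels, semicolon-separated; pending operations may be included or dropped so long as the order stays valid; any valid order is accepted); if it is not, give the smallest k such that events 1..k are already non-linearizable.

events 1..12 are fine; event 13 — the response of #5 at time 13 — makes the prefix non-linearizable
checked exhaustively: 19 real-time-consistent orders of 6 completed operations, zero legal queue replays
completion choices over the 1 pending operation (#7) were checked; none helps
for example #1, #2, #3, #4, #5, #6 (pending dropped) fails at step 5: #5 deq() → 5 is not legal there
for example #1, #2, #3, #4, #6, #5 (pending dropped) fails at step 6: #5 deq() → 5 is not legal there

not linearizable — minimal violating prefix: 13 events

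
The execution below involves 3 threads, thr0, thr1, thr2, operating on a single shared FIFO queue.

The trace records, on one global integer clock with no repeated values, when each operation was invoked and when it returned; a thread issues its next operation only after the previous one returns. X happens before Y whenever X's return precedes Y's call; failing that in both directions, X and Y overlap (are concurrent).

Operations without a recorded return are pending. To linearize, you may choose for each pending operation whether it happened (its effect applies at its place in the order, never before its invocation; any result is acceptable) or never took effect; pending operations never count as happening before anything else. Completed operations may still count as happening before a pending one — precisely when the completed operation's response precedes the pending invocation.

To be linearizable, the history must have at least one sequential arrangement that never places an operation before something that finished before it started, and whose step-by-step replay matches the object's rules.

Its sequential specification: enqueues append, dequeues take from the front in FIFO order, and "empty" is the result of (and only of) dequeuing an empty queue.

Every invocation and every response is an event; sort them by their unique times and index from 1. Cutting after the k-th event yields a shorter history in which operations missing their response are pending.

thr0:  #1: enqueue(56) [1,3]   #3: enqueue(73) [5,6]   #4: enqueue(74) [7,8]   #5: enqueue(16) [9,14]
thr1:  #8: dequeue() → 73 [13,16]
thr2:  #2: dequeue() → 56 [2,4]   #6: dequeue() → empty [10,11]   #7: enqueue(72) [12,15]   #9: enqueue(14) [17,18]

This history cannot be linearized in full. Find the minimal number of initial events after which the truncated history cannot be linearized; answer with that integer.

11

a valid linearization of events 1..10 exists, for instance #1, #2, #3, #4:
after step 1 (#1 enqueue(56)): queue <56>
after step 2 (#2 dequeue() → 56): queue <>
after step 3 (#3 enqueue(73)): queue <73>
after step 4 (#4 enqueue(74)): queue <73,74>
adding event 11 (#6 responds at 11) leaves no legal real-time order
including or dropping the 1 pending operation (#5) in any combination fails
one such order, #1, #2, #3, #4, #6 (pending dropped), breaks at step 5 where #6 dequeue() → empty is illegal
one such order, #2, #1, #3, #4, #6 (pending dropped), breaks at step 1 where #2 dequeue() → 56 is illegal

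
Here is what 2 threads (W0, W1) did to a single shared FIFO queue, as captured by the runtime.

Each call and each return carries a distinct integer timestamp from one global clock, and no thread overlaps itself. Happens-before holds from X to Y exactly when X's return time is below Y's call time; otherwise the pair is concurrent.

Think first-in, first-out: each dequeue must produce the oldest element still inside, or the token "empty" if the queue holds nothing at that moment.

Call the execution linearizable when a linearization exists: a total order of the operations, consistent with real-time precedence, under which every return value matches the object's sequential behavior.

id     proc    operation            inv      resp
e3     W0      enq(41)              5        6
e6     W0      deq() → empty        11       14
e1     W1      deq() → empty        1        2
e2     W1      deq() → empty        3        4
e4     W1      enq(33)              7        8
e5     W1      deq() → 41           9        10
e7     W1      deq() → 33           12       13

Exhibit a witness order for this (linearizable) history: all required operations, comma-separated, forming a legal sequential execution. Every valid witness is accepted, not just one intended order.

e1, e2, e3, e4, e5, e7, e6

step 1: e1 deq() → empty — queue <>
step 2: e2 deq() → empty — queue <>
step 3: e3 enq(41) — queue <41>
step 4: e4 enq(33) — queue <41,33>
step 5: e5 deq() → 41 — queue <33>
step 6: e7 deq() → 33 — queue <>
step 7: e6 deq() → empty — queue <>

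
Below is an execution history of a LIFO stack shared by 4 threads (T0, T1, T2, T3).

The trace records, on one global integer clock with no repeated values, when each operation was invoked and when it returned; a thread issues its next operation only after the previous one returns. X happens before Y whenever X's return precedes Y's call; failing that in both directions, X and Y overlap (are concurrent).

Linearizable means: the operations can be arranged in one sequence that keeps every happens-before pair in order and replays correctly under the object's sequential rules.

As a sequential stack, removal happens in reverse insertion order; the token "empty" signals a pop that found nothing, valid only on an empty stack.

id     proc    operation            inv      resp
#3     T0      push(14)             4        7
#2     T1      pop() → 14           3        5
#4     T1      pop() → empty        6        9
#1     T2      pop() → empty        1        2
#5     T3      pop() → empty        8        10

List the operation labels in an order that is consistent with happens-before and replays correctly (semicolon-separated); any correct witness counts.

#1; #3; #2; #4; #5

1. #1 pop() → empty, leaving stack <>
2. #3 push(14), leaving stack <14>
3. #2 pop() → 14, leaving stack <>
4. #4 pop() → empty, leaving stack <>
5. #5 pop() → empty, leaving stack <>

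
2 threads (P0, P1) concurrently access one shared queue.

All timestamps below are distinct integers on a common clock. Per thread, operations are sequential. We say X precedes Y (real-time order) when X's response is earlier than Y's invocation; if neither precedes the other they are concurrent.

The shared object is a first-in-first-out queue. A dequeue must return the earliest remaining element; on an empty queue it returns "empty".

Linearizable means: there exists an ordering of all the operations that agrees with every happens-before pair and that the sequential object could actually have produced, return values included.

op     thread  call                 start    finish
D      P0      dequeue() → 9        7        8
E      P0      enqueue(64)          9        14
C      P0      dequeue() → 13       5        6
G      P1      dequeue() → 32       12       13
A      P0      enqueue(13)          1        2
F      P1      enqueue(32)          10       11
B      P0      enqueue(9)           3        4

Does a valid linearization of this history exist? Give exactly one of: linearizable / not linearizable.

linearizable

a witness: A, B, C, D, F, E, G
1. A enqueue(13), leaving queue <13>
2. B enqueue(9), leaving queue <13,9>
3. C dequeue() → 13, leaving queue <9>
4. D dequeue() → 9, leaving queue <>
5. F enqueue(32), leaving queue <32>
6. E enqueue(64), leaving queue <32,64>
7. G dequeue() → 32, leaving queue <64>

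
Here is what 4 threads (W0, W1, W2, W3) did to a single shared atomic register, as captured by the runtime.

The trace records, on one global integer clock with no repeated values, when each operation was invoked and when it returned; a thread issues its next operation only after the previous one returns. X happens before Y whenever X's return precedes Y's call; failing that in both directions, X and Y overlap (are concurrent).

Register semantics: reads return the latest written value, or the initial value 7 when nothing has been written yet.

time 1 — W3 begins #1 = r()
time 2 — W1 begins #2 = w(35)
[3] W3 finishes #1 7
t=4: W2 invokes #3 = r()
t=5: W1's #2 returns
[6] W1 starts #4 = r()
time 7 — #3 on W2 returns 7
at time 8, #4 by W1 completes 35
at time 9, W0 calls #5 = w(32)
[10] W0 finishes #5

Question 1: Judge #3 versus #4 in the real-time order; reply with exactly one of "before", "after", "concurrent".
concurrent

#3 spans [4,7], #4 spans [6,8]
the intervals overlap in both directions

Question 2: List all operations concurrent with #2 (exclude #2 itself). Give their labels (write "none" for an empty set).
#1, #3

#2 spans [2,5]; an op avoiding the whole window 2..5 is ordered, any other is concurrent
#1 [1,3]: concurrent
#3 [4,7]: concurrent
#4 [6,8]: after
#5 [9,10]: after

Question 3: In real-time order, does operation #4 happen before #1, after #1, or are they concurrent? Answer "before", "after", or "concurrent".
after

#4 spans [6,8], #1 spans [1,3]
resp(#1)=3 < inv(#4)=6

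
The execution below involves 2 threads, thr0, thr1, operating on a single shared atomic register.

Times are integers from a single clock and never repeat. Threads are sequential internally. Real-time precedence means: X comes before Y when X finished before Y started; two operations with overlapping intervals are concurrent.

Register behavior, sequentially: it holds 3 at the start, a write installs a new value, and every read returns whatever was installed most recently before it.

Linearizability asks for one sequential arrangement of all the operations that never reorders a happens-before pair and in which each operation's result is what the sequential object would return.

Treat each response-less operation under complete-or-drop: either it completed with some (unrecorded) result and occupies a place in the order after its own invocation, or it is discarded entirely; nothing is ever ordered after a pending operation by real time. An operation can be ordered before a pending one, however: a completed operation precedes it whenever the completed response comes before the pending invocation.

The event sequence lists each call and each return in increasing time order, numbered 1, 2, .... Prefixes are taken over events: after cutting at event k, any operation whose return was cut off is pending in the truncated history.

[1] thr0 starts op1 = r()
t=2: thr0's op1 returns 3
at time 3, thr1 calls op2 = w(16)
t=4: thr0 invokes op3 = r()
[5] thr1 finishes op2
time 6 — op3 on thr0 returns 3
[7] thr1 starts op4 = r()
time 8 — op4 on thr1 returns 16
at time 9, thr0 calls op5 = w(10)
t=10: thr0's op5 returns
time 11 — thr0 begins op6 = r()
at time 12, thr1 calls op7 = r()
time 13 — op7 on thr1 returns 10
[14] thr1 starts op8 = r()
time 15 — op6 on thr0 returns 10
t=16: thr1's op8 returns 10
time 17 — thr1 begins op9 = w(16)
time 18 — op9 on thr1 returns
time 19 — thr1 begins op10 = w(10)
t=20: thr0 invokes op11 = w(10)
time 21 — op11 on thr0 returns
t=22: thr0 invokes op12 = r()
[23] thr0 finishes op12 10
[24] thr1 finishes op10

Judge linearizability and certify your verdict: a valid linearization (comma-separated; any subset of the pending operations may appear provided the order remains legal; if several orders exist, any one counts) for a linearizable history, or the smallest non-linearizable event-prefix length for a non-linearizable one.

1. op1 r() → 3, leaving value 3
2. op3 r() → 3, leaving value 3
3. op2 w(16), leaving value 16
4. op4 r() → 16, leaving value 16
5. op5 w(10), leaving value 10
6. op6 r() → 10, leaving value 10
7. op7 r() → 10, leaving value 10
8. op8 r() → 10, leaving value 10
9. op9 w(16), leaving value 16
10. op10 w(10), leaving value 10
11. op11 w(10), leaving value 10
12. op12 r() → 10, leaving value 10

linearizable — witness: op1, op3, op2, op4, op5, op6, op7, op8, op9, op10, op11, op12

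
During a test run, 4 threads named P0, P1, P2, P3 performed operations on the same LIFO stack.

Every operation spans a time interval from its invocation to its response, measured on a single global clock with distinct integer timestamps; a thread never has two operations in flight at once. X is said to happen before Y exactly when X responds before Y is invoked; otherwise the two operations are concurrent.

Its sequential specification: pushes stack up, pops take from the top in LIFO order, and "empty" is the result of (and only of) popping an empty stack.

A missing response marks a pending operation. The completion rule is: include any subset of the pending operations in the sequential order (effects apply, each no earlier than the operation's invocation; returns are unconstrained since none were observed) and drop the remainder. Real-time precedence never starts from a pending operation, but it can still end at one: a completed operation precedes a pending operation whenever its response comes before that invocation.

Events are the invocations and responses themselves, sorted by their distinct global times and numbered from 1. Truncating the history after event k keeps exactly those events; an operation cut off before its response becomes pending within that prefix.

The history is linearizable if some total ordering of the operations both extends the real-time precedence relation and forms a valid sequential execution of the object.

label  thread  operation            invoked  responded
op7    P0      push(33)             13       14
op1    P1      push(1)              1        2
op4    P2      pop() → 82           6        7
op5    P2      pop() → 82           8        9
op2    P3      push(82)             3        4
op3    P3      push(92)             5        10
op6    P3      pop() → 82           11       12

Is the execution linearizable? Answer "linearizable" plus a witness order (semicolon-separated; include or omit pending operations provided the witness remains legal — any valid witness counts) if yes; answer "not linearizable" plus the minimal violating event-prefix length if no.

not linearizable — minimal violating prefix: 9 events

events 1..8 are fine; event 9 — the response of op5 at time 9 — makes the prefix non-linearizable
exactly one order of the 4 completed ops respects real time; the LIFO stack replay fails
every completion of the 1 pending operation (op3) was checked; none linearizes
sample order op1, op2, op4, op5 (pending dropped) stalls at step 4 — op5 pop() → 82 has no legal effect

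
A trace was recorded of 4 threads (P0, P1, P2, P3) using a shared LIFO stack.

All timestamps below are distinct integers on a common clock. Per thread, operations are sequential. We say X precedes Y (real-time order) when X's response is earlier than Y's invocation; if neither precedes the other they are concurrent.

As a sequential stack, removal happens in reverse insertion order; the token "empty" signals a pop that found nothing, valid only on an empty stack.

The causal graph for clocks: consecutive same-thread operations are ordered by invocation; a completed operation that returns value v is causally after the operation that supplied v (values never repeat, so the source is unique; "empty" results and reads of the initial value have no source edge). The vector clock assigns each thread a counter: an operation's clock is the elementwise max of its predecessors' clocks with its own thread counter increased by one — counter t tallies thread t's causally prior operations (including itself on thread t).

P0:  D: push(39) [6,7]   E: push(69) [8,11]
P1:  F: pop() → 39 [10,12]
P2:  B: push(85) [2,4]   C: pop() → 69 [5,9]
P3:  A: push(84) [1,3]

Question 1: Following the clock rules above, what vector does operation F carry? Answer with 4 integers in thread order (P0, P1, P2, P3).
Answer: (1, 1, 0, 0)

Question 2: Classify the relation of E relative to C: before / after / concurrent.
Answer: concurrent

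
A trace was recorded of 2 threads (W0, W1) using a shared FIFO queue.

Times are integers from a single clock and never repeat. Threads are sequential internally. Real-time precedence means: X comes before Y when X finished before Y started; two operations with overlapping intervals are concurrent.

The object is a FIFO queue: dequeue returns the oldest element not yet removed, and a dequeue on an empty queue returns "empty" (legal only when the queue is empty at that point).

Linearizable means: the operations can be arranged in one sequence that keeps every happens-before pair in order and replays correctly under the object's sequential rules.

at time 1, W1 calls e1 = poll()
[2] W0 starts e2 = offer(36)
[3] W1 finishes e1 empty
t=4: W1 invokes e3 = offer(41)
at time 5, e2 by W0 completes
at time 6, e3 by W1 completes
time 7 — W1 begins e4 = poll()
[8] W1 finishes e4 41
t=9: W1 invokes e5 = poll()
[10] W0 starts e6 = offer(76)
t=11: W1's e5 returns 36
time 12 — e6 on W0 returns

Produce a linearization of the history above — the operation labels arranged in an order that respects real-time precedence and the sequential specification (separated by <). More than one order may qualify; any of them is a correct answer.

after step 1 (e1 poll() → empty): queue <>
after step 2 (e3 offer(41)): queue <41>
after step 3 (e2 offer(36)): queue <41,36>
after step 4 (e4 poll() → 41): queue <36>
after step 5 (e5 poll() → 36): queue <>
after step 6 (e6 offer(76)): queue <76>

e1 < e3 < e2 < e4 < e5 < e6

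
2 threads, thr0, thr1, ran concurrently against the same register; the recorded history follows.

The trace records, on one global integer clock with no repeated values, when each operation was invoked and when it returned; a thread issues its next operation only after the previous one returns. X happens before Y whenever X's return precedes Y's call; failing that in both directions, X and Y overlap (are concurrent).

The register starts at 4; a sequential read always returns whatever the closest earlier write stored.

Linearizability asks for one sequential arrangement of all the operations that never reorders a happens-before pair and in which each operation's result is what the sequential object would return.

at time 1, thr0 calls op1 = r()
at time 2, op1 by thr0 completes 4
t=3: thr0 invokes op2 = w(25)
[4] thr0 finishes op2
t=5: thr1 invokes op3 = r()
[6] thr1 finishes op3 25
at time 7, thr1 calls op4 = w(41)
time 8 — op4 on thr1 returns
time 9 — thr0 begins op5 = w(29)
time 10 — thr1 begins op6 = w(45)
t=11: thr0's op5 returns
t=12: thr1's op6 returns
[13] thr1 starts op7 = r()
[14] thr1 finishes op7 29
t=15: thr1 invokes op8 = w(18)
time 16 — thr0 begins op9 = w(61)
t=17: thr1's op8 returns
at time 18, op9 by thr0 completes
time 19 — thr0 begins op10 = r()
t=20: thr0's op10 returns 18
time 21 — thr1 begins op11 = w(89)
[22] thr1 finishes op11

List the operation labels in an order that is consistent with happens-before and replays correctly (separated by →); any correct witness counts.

op1 → op2 → op3 → op4 → op6 → op5 → op7 → op9 → op8 → op10 → op11

after step 1 (op1 r() → 4): value 4
after step 2 (op2 w(25)): value 25
after step 3 (op3 r() → 25): value 25
after step 4 (op4 w(41)): value 41
after step 5 (op6 w(45)): value 45
after step 6 (op5 w(29)): value 29
after step 7 (op7 r() → 29): value 29
after step 8 (op9 w(61)): value 61
after step 9 (op8 w(18)): value 18
after step 10 (op10 r() → 18): value 18
after step 11 (op11 w(89)): value 89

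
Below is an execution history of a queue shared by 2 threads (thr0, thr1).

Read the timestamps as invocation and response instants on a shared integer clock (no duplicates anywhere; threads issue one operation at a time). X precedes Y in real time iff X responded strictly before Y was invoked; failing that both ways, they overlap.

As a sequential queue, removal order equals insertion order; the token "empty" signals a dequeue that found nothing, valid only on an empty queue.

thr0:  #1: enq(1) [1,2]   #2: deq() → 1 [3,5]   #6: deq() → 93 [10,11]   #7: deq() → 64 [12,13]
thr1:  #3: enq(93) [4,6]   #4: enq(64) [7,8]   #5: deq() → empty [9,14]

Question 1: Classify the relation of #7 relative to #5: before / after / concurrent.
Answer: concurrent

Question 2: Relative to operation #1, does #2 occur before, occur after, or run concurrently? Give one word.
Answer: after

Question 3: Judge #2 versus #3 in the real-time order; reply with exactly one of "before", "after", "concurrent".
Answer: concurrent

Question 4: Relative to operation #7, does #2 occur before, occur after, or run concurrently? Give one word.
Answer: before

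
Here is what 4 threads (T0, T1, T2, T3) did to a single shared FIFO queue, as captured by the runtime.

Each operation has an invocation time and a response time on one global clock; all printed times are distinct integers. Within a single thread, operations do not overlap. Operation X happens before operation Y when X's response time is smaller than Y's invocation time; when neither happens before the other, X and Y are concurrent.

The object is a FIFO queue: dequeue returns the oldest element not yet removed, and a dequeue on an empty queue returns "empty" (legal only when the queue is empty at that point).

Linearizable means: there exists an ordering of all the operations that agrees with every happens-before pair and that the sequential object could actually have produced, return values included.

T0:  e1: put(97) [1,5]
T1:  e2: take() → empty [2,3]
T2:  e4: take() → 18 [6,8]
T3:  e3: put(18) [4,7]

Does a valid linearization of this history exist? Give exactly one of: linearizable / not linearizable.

a witness: e2, e3, e1, e4
step 1: e2 take() → empty — queue <>
step 2: e3 put(18) — queue <18>
step 3: e1 put(97) — queue <18,97>
step 4: e4 take() → 18 — queue <97>

linearizable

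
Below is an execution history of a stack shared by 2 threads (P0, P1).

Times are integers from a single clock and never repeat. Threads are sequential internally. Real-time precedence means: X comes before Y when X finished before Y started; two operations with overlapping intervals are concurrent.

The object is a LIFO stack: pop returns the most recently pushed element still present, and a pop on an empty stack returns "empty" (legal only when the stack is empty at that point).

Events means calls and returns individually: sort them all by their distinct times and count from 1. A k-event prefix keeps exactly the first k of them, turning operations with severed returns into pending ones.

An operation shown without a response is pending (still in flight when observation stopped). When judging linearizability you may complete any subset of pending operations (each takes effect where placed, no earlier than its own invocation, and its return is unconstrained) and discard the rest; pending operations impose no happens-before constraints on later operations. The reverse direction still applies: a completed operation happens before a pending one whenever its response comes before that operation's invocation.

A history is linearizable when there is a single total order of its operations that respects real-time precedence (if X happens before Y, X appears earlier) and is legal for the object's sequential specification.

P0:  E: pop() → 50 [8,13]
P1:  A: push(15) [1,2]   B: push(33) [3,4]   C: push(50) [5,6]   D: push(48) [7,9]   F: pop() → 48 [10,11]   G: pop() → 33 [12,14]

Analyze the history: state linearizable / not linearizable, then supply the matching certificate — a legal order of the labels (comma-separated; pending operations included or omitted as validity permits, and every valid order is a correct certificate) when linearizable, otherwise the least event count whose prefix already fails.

after step 1 (A push(15)): stack <15>
after step 2 (B push(33)): stack <15,33>
after step 3 (C push(50)): stack <15,33,50>
after step 4 (D push(48)): stack <15,33,50,48>
after step 5 (F pop() → 48): stack <15,33,50>
after step 6 (E pop() → 50): stack <15,33>
after step 7 (G pop() → 33): stack <15>

linearizable — witness: A, B, C, D, F, E, G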